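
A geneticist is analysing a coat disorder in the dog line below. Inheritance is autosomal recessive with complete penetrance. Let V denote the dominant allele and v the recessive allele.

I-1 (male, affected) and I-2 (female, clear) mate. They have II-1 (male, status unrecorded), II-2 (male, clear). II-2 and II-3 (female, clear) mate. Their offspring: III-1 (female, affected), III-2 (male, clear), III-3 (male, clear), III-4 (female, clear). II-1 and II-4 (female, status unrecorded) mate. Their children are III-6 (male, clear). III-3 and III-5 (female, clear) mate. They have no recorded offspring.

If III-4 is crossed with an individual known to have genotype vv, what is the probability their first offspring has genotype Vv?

2/3

II-2 is clear so carries V and received v from I-1 (vv), so II-2 is Vv.
II-3 is clear so carries V and passed v to III-1 (vv), so II-3 is Vv.
III-4 is a clear offspring of II-2 (Vv) × II-3 (Vv), whose cross gives 1/4 VV : 1/2 Vv : 1/4 vv; conditioning on being clear, III-4 is VV with probability 1/3, Vv with probability 2/3.
Summing over parental genotype combinations, P(offspring has genotype Vv) = 1/3·1 + 2/3·1/2 = 2/3.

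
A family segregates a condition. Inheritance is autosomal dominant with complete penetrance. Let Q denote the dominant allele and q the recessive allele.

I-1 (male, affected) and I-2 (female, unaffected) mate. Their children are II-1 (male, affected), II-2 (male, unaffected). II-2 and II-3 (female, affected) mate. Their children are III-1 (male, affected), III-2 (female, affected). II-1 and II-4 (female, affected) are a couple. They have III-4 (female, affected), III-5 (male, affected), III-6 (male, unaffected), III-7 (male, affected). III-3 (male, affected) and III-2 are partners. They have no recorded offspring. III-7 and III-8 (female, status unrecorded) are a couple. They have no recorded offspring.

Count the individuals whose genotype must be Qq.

Obligate heterozygotes: I-1 is affected so carries Q and passed q to II-2 (qq), so I-1 is Qq; II-1 is affected so carries Q and received q from I-2 (qq), so II-1 is Qq; II-4 is affected so carries Q and passed q to III-6 (qq), so II-4 is Qq; III-1 is affected so carries Q and received q from II-2 (qq), so III-1 is Qq; III-2 is affected so carries Q and received q from II-2 (qq), so III-2 is Qq.
Every other individual is either homozygous by phenotype or has at least one consistent homozygous assignment, so the count is 5.

5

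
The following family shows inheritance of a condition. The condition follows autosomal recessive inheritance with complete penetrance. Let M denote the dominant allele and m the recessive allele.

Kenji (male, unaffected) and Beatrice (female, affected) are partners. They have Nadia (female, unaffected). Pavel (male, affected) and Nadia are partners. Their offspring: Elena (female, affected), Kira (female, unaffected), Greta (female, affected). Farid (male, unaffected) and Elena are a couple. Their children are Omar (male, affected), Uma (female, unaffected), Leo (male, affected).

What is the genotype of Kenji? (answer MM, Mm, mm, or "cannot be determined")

Kenji's phenotype allows MM or Mm, and no parent or child forces a single allele at both positions; consistent genotype assignments exist with Kenji as MM or Mm.

cannot be determined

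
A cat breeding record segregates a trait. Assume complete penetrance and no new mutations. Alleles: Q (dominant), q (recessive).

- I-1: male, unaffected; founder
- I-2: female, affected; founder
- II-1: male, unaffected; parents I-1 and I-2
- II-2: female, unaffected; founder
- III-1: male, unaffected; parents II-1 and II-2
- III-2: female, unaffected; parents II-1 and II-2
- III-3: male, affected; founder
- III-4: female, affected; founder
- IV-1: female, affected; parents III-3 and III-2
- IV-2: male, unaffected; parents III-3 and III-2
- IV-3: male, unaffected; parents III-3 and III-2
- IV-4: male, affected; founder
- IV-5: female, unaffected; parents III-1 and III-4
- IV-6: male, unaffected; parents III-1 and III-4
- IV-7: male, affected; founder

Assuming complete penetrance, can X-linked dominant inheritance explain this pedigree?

Yes

A consistent assignment under X-linked dominant exists: I-1 X^q Y, I-2 X^Q X^q, II-1 X^q Y, II-2 X^q X^q, III-1 X^q Y, III-2 X^q X^q, III-3 X^Q Y, III-4 X^Q X^q, IV-1 X^Q X^q, IV-2 X^q Y, IV-3 X^q Y, IV-4 X^Q Y, IV-5 X^q X^q, IV-6 X^q Y, IV-7 X^Q Y.
In this assignment every recorded phenotype matches its genotype and every non-founder's genotype is obtainable from its parents' genotypes, so the pedigree is consistent.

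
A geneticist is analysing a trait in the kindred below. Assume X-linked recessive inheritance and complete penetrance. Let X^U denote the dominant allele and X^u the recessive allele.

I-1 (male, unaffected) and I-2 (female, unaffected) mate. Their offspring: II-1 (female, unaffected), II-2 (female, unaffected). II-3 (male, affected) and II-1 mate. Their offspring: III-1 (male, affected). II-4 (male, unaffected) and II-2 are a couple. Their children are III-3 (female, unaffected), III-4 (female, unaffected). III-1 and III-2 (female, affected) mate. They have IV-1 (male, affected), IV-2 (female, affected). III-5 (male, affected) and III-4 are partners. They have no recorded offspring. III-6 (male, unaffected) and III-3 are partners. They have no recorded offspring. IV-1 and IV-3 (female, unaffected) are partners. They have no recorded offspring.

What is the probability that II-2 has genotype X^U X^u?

I-1 is unaffected, so I-1 is X^U Y.
I-2 is unaffected so carries U and passed u to II-1 (X^U X^u, whose U came from I-1), so I-2 is X^U X^u.
Their cross gives offspring ratios 1/2 X^U X^U : 1/2 X^U X^u. Conditioning on II-2 being unaffected, P(X^U X^u) = 1/2 / 1 = 1/2 before taking II-2's own offspring into account.
II-4 is unaffected, so II-4 is X^U Y.
II-2's offspring (III-3, III-4) would show their recorded status with the same probability whether II-2 is X^U X^u or X^U X^U, so they carry no information and P(X^U X^u) = 1/2.

1/2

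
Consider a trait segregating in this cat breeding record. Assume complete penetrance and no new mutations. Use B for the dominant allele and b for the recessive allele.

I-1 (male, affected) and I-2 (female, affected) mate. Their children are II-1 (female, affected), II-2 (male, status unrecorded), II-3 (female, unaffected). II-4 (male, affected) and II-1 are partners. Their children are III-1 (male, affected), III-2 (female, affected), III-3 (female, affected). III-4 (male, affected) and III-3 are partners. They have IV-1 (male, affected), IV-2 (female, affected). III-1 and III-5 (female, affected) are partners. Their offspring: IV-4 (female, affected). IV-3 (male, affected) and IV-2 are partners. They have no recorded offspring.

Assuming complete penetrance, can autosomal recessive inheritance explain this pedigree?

Under autosomal recessive, II-3 (unaffected, female) cannot arise from I-1 (affected) × I-2 (affected).

No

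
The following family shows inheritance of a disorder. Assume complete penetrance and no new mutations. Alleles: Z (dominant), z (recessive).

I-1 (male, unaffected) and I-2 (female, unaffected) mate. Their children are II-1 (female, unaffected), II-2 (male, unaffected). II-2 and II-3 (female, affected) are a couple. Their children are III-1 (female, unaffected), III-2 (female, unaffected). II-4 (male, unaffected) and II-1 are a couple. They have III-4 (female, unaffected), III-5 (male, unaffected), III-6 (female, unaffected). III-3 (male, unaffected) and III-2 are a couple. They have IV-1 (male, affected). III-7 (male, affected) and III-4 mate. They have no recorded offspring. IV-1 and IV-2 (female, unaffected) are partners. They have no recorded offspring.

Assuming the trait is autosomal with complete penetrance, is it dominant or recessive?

III-3 and III-2 are both unaffected yet have an affected child IV-1. Under dominance, an affected child requires at least one affected parent, so the trait cannot be dominant.

recessive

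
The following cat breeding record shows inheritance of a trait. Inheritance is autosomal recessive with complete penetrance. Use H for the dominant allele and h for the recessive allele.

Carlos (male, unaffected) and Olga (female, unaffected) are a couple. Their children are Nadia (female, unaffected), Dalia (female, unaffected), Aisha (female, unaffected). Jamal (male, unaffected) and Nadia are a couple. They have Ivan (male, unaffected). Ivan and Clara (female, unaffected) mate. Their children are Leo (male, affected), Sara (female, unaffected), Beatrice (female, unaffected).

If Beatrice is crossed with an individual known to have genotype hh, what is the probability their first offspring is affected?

1/3

Ivan is unaffected so carries H and passed h to Leo (hh), so Ivan is Hh.
Clara is unaffected so carries H and passed h to Leo (hh), so Clara is Hh.
Beatrice is an unaffected offspring of Ivan (Hh) × Clara (Hh), whose cross gives 1/4 HH : 1/2 Hh : 1/4 hh; conditioning on being unaffected, Beatrice is HH with probability 1/3, Hh with probability 2/3.
Summing over parental genotype combinations, P(offspring is affected) = 2/3·1/2 = 1/3.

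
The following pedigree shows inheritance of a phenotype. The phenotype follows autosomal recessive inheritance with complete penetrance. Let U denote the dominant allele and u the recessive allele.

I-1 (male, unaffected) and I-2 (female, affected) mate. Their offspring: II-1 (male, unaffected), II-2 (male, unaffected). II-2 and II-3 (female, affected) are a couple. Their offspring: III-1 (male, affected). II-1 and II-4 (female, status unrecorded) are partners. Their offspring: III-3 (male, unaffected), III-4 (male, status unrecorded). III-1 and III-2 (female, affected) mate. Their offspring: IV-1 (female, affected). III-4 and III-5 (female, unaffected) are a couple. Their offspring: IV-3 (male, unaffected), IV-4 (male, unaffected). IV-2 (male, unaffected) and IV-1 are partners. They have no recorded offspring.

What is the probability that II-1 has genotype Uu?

II-1 is unaffected so carries U and received u from I-2 (uu), so II-1 is Uu, giving P(Uu) = 1.

1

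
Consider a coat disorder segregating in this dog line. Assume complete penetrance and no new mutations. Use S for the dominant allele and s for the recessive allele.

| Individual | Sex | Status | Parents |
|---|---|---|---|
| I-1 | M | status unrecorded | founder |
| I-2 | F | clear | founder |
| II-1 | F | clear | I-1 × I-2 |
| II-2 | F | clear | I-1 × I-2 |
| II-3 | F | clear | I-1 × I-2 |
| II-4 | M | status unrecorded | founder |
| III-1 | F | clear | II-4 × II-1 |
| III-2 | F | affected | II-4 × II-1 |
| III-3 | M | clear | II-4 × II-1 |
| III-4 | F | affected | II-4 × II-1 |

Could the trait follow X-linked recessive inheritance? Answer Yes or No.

A consistent assignment under X-linked recessive exists: I-1 X^S Y, I-2 X^S X^s, II-1 X^S X^s, II-2 X^S X^S, II-3 X^S X^S, II-4 X^s Y, III-1 X^S X^s, III-2 X^s X^s, III-3 X^S Y, III-4 X^s X^s.
In this assignment every recorded phenotype matches its genotype and every non-founder's genotype is obtainable from its parents' genotypes, so the pedigree is consistent.

Yes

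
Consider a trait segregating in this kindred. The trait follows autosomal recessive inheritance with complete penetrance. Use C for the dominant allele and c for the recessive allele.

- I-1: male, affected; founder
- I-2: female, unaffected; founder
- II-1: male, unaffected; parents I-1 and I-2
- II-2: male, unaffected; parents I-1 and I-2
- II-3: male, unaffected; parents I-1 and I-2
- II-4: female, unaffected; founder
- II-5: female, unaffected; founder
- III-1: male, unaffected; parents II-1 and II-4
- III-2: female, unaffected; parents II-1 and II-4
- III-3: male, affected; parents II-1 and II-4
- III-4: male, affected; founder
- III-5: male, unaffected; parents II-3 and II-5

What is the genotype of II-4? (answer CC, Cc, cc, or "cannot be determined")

Cc

From phenotype alone, II-4 is CC or Cc.
II-4 is unaffected so carries C and passed c to III-3 (cc), so II-4 is Cc.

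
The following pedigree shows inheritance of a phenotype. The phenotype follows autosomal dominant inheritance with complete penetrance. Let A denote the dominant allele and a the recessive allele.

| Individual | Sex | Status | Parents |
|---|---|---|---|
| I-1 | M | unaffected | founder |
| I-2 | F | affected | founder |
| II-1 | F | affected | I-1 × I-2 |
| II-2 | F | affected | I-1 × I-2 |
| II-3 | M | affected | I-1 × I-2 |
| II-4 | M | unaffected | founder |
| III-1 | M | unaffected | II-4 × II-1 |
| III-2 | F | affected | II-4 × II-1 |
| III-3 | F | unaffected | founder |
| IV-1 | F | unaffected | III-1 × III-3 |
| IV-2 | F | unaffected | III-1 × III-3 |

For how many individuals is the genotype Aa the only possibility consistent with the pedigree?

Obligate heterozygotes: II-1 is affected so carries A and received a from I-1 (aa), so II-1 is Aa; II-2 is affected so carries A and received a from I-1 (aa), so II-2 is Aa; II-3 is affected so carries A and received a from I-1 (aa), so II-3 is Aa; III-2 is affected so carries A and received a from II-4 (aa), so III-2 is Aa.
Every other individual is either homozygous by phenotype or has at least one consistent homozygous assignment, so the count is 4.

4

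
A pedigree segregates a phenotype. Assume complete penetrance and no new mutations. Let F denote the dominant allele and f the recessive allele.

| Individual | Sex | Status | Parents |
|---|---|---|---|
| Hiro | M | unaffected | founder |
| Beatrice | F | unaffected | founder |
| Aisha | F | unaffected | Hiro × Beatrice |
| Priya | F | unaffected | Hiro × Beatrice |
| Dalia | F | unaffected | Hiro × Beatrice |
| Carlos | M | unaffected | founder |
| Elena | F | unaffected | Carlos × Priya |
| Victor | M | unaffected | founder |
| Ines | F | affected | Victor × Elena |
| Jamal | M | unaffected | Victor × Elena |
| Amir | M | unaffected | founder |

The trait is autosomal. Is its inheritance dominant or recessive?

Victor and Elena are both unaffected yet have an affected child Ines. Under dominance, an affected child requires at least one affected parent, so the trait cannot be dominant.

recessive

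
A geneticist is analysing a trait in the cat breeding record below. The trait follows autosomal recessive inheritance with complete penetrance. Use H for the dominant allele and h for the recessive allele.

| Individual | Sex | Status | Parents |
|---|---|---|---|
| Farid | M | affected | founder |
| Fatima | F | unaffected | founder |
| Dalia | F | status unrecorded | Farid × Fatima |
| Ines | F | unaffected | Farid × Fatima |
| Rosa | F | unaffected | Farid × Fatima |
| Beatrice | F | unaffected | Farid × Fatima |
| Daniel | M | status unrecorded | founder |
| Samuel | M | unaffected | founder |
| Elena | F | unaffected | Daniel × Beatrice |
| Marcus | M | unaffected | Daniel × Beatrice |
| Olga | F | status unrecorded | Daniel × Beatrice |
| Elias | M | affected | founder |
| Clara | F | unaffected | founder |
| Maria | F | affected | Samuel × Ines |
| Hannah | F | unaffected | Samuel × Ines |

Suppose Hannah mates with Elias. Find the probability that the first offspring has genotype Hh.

2/3

Samuel is unaffected so carries H and passed h to Maria (hh), so Samuel is Hh.
Ines is unaffected so carries H and received h from Farid (hh), so Ines is Hh.
Hannah is an unaffected offspring of Samuel (Hh) × Ines (Hh), whose cross gives 1/4 HH : 1/2 Hh : 1/4 hh; conditioning on being unaffected, Hannah is HH with probability 1/3, Hh with probability 2/3.
Elias is affected, so Elias is hh.
Summing over parental genotype combinations, P(offspring has genotype Hh) = 1/3·1 + 2/3·1/2 = 2/3.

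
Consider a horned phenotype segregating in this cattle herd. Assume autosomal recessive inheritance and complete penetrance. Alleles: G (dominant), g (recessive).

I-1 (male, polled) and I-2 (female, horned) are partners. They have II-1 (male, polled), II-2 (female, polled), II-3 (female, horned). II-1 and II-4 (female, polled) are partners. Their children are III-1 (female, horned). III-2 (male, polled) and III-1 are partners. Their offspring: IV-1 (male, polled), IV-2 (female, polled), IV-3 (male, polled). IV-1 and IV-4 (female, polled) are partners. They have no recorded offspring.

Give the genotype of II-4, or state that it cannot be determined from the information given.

From phenotype alone, II-4 is GG or Gg.
II-4 is polled so carries G and passed g to III-1 (gg), so II-4 is Gg.

Gg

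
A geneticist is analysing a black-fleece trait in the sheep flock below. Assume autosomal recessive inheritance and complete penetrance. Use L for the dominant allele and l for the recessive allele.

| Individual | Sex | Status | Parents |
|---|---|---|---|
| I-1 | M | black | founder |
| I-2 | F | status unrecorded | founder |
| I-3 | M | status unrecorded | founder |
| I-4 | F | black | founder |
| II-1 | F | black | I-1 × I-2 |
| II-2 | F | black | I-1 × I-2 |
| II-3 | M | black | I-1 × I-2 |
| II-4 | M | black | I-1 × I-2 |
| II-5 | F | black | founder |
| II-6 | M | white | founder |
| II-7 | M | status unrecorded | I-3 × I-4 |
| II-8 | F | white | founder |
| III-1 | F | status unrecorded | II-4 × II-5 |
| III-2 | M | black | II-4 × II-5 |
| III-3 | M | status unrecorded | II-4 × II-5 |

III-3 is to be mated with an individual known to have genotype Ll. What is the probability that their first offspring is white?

III-3 received l from II-4 (ll) and received l from II-5 (ll), so III-3 is ll.
The cross gives 1/2 Ll : 1/2 ll, so P(offspring is white) = 1/2.

1/2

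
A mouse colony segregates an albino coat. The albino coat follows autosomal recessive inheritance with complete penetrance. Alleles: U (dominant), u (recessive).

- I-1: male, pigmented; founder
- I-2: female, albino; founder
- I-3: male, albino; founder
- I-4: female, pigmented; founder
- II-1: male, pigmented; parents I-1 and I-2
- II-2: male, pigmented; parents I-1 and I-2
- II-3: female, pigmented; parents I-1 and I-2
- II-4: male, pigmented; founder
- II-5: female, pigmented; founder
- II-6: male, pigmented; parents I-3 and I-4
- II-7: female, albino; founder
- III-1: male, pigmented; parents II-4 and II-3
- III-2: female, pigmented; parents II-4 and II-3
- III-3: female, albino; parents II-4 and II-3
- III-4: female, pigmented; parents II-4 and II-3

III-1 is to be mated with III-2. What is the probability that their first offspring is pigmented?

II-4 is pigmented so carries U and passed u to III-3 (uu), so II-4 is Uu.
II-3 is pigmented so carries U and received u from I-2 (uu), so II-3 is Uu.
III-1 is a pigmented offspring of II-4 (Uu) × II-3 (Uu), whose cross gives 1/4 UU : 1/2 Uu : 1/4 uu; conditioning on being pigmented, III-1 is UU with probability 1/3, Uu with probability 2/3.
III-2 is a pigmented offspring of II-4 (Uu) × II-3 (Uu), whose cross gives 1/4 UU : 1/2 Uu : 1/4 uu; conditioning on being pigmented, III-2 is UU with probability 1/3, Uu with probability 2/3.
Summing over parental genotype combinations, P(offspring is pigmented) = 1/9·1 + 2/9·1 + 2/9·1 + 4/9·3/4 = 8/9.

8/9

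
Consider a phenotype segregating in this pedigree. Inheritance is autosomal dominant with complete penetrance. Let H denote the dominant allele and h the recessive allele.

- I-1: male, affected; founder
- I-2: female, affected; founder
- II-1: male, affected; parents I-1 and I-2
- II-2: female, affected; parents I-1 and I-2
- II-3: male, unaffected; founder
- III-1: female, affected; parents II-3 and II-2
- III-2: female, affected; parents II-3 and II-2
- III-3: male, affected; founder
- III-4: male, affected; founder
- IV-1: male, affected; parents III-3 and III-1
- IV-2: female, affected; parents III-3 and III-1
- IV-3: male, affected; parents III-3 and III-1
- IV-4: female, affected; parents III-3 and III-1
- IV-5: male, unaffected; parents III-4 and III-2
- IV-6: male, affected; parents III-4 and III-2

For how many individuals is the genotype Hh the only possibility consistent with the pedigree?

Obligate heterozygotes: III-1 is affected so carries H and received h from II-3 (hh), so III-1 is Hh; III-2 is affected so carries H and received h from II-3 (hh), so III-2 is Hh; III-4 is affected so carries H and passed h to IV-5 (hh), so III-4 is Hh.
Every other individual is either homozygous by phenotype or has at least one consistent homozygous assignment, so the count is 3.

3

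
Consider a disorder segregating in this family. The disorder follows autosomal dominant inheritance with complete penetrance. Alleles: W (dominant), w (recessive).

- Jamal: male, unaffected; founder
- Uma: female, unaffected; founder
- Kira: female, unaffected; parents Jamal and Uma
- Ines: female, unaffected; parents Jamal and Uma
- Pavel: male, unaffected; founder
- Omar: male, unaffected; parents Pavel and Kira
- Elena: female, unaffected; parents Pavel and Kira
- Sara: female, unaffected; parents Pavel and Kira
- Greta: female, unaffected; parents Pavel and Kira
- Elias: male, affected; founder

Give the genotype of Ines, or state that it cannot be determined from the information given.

ww

Ines is unaffected, so Ines is ww.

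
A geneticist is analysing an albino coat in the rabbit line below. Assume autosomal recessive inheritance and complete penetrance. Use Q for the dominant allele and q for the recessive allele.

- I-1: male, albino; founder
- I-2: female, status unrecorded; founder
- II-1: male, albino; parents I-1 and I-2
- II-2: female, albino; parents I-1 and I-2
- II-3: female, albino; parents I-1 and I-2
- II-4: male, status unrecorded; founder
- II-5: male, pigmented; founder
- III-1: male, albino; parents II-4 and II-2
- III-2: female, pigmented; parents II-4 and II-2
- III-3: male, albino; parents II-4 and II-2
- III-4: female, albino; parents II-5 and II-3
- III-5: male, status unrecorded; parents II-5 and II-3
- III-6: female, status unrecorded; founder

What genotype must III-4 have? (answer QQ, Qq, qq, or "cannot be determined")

qq

III-4 is albino, so III-4 is qq.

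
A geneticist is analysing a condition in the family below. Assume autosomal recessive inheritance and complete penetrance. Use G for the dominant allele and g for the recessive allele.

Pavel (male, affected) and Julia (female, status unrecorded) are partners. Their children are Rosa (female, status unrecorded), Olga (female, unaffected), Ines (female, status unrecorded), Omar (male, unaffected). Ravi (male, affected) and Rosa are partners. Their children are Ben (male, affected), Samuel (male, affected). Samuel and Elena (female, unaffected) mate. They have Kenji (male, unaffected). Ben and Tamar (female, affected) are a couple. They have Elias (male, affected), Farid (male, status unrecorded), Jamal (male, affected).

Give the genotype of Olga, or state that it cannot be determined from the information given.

From phenotype alone, Olga is GG or Gg.
Olga is unaffected so carries G and received g from Pavel (gg), so Olga is Gg.

Gg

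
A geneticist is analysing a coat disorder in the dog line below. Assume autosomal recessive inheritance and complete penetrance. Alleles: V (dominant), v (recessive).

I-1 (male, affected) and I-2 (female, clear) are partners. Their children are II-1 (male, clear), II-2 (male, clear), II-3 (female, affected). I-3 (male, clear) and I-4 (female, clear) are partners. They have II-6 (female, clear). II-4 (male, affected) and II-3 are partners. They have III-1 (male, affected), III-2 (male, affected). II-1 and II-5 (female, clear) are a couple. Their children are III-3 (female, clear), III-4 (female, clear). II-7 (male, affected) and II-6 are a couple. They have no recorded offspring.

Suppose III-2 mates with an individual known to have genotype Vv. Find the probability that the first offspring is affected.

III-2 is affected, so III-2 is vv.
The cross gives 1/2 Vv : 1/2 vv, so P(offspring is affected) = 1/2.

1/2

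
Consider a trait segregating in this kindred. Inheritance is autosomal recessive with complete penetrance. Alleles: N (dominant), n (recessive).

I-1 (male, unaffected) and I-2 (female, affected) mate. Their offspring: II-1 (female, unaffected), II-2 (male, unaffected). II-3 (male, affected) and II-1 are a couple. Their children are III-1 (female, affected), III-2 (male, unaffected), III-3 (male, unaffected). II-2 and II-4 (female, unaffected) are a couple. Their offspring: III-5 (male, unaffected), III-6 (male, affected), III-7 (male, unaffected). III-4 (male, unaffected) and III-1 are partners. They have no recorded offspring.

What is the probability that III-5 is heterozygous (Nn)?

2/3

II-2 is unaffected so carries N and received n from I-2 (nn), so II-2 is Nn.
II-4 is unaffected so carries N and passed n to III-6 (nn), so II-4 is Nn.
Their cross gives offspring ratios 1/4 NN : 1/2 Nn : 1/4 nn. Conditioning on III-5 being unaffected, P(Nn) = 1/2 / 3/4 = 2/3.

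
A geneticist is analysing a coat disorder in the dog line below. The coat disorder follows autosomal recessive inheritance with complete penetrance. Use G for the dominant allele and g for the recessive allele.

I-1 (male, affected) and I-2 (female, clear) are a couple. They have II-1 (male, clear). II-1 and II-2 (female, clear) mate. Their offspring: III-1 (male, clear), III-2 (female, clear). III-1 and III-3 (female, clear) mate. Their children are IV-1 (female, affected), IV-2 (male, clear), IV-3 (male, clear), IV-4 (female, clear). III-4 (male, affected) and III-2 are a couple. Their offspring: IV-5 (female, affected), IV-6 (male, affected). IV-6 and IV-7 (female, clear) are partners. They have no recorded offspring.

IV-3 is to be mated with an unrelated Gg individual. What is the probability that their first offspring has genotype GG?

III-1 is clear so carries G and passed g to IV-1 (gg), so III-1 is Gg.
III-3 is clear so carries G and passed g to IV-1 (gg), so III-3 is Gg.
IV-3 is a clear offspring of III-1 (Gg) × III-3 (Gg), whose cross gives 1/4 GG : 1/2 Gg : 1/4 gg; conditioning on being clear, IV-3 is GG with probability 1/3, Gg with probability 2/3.
Summing over parental genotype combinations, P(offspring has genotype GG) = 1/3·1/2 + 2/3·1/4 = 1/3.

1/3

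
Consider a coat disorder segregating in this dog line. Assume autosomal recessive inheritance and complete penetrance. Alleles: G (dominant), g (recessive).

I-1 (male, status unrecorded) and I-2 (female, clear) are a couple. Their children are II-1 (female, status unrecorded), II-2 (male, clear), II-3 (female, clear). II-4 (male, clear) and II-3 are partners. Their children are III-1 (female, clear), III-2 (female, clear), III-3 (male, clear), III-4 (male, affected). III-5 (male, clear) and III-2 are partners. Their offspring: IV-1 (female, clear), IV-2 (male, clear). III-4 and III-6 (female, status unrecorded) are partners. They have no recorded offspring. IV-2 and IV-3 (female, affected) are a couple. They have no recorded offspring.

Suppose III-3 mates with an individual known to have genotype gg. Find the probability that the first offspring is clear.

II-4 is clear so carries G and passed g to III-4 (gg), so II-4 is Gg.
II-3 is clear so carries G and passed g to III-4 (gg), so II-3 is Gg.
III-3 is a clear offspring of II-4 (Gg) × II-3 (Gg), whose cross gives 1/4 GG : 1/2 Gg : 1/4 gg; conditioning on being clear, III-3 is GG with probability 1/3, Gg with probability 2/3.
Summing over parental genotype combinations, P(offspring is clear) = 1/3·1 + 2/3·1/2 = 2/3.

2/3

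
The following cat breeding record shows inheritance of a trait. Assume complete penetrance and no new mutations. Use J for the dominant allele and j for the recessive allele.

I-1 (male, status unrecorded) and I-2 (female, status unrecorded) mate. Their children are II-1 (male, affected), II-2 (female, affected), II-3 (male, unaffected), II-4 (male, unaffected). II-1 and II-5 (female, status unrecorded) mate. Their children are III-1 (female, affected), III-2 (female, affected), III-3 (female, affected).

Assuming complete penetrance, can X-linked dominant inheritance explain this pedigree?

Yes

A consistent assignment under X-linked dominant exists: I-1 X^J Y, I-2 X^J X^j, II-1 X^J Y, II-2 X^J X^J, II-3 X^j Y, II-4 X^j Y, II-5 X^J X^J, III-1 X^J X^J, III-2 X^J X^J, III-3 X^J X^J.
In this assignment every recorded phenotype matches its genotype and every non-founder's genotype is obtainable from its parents' genotypes, so the pedigree is consistent.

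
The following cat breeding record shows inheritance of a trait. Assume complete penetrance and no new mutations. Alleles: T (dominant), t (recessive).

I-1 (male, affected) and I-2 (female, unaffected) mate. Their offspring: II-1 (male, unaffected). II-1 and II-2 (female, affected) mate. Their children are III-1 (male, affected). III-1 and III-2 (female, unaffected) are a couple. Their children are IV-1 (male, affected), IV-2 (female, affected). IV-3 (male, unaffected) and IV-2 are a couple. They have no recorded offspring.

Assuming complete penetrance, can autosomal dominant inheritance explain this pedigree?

A consistent assignment under autosomal dominant exists: I-1 Tt, I-2 tt, II-1 tt, II-2 TT, III-1 Tt, III-2 tt, IV-1 Tt, IV-2 Tt, IV-3 tt.
In this assignment every recorded phenotype matches its genotype and every non-founder's genotype is obtainable from its parents' genotypes, so the pedigree is consistent.

Yes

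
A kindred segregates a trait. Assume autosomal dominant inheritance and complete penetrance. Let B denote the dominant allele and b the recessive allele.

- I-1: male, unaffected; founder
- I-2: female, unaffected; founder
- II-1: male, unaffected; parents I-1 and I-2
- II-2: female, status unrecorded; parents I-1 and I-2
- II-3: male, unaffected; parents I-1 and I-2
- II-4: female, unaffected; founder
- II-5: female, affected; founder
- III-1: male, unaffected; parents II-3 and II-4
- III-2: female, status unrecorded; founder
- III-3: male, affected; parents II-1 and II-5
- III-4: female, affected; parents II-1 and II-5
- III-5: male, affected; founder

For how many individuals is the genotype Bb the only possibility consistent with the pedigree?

2

Obligate heterozygotes: III-3 is affected so carries B and received b from II-1 (bb), so III-3 is Bb; III-4 is affected so carries B and received b from II-1 (bb), so III-4 is Bb.
Every other individual is either homozygous by phenotype or has at least one consistent homozygous assignment, so the count is 2.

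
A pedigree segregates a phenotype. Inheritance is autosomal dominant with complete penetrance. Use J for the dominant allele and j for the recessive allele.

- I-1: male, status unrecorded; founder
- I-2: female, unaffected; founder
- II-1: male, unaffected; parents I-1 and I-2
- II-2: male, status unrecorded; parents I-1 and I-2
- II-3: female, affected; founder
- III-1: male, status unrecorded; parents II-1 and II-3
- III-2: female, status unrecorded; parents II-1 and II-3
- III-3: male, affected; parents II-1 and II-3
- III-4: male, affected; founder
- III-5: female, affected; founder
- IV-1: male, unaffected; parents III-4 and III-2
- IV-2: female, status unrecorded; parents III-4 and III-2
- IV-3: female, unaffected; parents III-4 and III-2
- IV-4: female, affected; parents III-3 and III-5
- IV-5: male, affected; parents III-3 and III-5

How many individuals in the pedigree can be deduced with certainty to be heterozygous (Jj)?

Obligate heterozygotes: III-3 is affected so carries J and received j from II-1 (jj), so III-3 is Jj; III-4 is affected so carries J and passed j to IV-1 (jj), so III-4 is Jj.
Every other individual is either homozygous by phenotype or has at least one consistent homozygous assignment, so the count is 2.

2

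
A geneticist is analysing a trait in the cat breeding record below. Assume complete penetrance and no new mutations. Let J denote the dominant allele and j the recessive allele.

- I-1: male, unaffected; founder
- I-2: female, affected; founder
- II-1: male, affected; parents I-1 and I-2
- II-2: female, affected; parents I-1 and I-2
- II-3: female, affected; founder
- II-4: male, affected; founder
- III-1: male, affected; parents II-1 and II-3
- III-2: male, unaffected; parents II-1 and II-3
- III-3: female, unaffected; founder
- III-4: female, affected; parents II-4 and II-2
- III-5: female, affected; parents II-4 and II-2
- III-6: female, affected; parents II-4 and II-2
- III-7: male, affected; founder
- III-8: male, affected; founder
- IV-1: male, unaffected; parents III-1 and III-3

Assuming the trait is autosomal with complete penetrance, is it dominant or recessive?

dominant

II-1 and II-3 are both affected yet have an unaffected child III-2. Under a recessive model two affected parents are homozygous and every child would be affected, so the trait cannot be recessive.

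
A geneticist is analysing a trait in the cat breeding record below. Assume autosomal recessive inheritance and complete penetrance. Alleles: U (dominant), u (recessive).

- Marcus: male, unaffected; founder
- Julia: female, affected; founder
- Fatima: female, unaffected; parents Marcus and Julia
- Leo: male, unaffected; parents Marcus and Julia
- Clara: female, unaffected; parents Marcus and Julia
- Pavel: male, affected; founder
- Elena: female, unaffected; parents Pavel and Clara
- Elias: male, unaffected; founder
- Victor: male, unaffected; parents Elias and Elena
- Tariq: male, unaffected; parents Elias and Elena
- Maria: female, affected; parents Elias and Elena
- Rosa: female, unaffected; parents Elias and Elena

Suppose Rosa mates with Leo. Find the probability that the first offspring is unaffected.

Elias is unaffected so carries U and passed u to Maria (uu), so Elias is Uu.
Elena is unaffected so carries U and received u from Pavel (uu), so Elena is Uu.
Rosa is an unaffected offspring of Elias (Uu) × Elena (Uu), whose cross gives 1/4 UU : 1/2 Uu : 1/4 uu; conditioning on being unaffected, Rosa is UU with probability 1/3, Uu with probability 2/3.
Leo is unaffected so carries U and received u from Julia (uu), so Leo is Uu.
Summing over parental genotype combinations, P(offspring is unaffected) = 1/3·1 + 2/3·3/4 = 5/6.

5/6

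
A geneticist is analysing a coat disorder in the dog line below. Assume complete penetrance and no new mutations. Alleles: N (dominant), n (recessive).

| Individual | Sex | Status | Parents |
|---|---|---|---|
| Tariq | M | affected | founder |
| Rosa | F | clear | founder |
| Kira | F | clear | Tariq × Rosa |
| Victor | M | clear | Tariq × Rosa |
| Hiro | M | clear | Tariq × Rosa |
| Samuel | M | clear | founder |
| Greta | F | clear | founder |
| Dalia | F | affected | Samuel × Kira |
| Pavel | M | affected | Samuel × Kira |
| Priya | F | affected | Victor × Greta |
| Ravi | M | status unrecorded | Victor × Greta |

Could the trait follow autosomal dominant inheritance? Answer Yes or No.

No

Under autosomal dominant, Dalia (affected, female) cannot arise from Samuel (clear) × Kira (clear).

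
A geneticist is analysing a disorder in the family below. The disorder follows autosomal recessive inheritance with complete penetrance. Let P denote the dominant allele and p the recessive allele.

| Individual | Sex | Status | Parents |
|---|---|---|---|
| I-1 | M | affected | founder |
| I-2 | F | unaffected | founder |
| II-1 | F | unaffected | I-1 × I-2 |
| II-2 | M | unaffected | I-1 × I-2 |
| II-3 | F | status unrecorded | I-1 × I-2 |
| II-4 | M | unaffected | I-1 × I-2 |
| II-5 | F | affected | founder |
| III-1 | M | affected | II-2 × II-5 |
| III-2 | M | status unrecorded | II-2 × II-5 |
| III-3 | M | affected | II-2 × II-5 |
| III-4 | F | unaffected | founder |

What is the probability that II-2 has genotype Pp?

1

II-2 is unaffected so carries P and received p from I-1 (pp), so II-2 is Pp, giving P(Pp) = 1.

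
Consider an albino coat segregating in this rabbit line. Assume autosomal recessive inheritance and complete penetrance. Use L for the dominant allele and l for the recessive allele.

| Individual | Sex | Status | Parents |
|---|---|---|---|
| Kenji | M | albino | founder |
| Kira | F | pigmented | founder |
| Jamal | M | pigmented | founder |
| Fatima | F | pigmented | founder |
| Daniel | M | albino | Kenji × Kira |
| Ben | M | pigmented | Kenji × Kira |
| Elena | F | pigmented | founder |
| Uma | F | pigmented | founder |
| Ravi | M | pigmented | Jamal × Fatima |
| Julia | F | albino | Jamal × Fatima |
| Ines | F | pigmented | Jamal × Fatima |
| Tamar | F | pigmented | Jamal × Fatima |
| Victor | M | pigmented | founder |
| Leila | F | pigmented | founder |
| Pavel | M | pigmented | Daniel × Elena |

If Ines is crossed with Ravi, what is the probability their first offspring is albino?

1/9

Jamal is pigmented so carries L and passed l to Julia (ll), so Jamal is Ll.
Fatima is pigmented so carries L and passed l to Julia (ll), so Fatima is Ll.
Ines is a pigmented offspring of Jamal (Ll) × Fatima (Ll), whose cross gives 1/4 LL : 1/2 Ll : 1/4 ll; conditioning on being pigmented, Ines is LL with probability 1/3, Ll with probability 2/3.
Ravi is a pigmented offspring of Jamal (Ll) × Fatima (Ll), whose cross gives 1/4 LL : 1/2 Ll : 1/4 ll; conditioning on being pigmented, Ravi is LL with probability 1/3, Ll with probability 2/3.
Summing over parental genotype combinations, P(offspring is albino) = 4/9·1/4 = 1/9.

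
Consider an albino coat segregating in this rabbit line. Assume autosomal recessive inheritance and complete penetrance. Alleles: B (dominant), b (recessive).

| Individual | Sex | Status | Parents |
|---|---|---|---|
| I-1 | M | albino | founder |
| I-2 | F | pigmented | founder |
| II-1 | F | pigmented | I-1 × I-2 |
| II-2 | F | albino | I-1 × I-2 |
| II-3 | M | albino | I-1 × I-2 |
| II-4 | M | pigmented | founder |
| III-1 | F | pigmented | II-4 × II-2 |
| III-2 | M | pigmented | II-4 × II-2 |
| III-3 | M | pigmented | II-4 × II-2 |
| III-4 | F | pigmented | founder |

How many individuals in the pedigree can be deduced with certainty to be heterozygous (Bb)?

Obligate heterozygotes: I-2 is pigmented so carries B and passed b to II-2 (bb), so I-2 is Bb; II-1 is pigmented so carries B and received b from I-1 (bb), so II-1 is Bb; III-1 is pigmented so carries B and received b from II-2 (bb), so III-1 is Bb; III-2 is pigmented so carries B and received b from II-2 (bb), so III-2 is Bb; III-3 is pigmented so carries B and received b from II-2 (bb), so III-3 is Bb.
Every other individual is either homozygous by phenotype or has at least one consistent homozygous assignment, so the count is 5.

5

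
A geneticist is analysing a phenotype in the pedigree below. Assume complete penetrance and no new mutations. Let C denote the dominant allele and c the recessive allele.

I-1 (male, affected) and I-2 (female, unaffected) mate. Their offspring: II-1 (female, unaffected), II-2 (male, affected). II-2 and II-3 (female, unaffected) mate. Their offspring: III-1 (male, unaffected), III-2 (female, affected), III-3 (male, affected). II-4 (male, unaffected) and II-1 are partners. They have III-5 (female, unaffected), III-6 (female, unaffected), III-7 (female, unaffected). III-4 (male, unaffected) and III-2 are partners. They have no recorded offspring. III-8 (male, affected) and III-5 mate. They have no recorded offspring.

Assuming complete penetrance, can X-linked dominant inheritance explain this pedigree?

Under X-linked dominant, II-1 (unaffected, female) cannot arise from I-1 (affected) × I-2 (unaffected).

No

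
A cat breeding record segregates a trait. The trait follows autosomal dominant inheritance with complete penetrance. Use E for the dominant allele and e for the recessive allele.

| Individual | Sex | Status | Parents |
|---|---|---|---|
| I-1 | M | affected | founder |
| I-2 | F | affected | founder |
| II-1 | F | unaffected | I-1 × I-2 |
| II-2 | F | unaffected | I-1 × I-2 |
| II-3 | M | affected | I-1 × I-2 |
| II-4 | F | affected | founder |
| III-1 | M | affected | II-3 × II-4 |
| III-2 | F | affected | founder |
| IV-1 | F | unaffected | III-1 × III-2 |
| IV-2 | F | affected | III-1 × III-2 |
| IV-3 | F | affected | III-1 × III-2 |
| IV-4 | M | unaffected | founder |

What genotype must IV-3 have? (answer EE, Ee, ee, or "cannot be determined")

IV-3's phenotype allows EE or Ee, and no parent or child forces a single allele at both positions; consistent genotype assignments exist with IV-3 as EE or Ee.

cannot be determined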